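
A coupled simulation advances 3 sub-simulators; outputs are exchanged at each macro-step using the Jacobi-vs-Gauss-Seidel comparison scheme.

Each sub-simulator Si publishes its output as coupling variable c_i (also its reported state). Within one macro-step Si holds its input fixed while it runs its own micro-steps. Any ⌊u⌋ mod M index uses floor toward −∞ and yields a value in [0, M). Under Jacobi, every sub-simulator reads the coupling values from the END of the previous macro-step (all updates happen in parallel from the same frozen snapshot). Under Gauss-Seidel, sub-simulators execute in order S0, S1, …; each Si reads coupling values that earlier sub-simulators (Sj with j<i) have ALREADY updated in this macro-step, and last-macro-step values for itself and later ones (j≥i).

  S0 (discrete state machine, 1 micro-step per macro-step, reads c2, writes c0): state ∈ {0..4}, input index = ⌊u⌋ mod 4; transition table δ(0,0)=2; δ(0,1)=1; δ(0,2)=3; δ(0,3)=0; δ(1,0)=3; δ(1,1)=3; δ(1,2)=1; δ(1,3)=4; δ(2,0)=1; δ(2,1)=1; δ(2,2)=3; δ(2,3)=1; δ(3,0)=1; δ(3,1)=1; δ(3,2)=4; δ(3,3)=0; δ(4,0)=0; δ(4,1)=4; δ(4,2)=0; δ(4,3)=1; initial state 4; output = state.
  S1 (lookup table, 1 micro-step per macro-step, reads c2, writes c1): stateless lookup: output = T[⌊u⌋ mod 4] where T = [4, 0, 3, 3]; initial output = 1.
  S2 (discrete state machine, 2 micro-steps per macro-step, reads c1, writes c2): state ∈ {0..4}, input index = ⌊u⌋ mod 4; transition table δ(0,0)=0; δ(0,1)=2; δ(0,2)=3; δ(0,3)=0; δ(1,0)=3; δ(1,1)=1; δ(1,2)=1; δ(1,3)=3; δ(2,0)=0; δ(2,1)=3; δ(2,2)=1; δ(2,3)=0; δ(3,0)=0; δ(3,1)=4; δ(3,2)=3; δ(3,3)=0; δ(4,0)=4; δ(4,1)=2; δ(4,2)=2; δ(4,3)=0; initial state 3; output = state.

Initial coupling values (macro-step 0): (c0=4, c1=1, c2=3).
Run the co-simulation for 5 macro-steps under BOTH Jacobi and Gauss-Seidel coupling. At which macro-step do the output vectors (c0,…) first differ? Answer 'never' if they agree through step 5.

[Jacobi] macro 1: S0 reads c2=3 → after 1×micro: 1; S1 reads c2=3 → after 1×micro: 3; S2 reads c1=1 → after 2×micro: 2 ⇒ (c0=1, c1=3, c2=2)
[Jacobi] macro 2: S0 reads c2=2 → after 1×micro: 1; S1 reads c2=2 → after 1×micro: 3; S2 reads c1=3 → after 2×micro: 0 ⇒ (c0=1, c1=3, c2=0)
[Jacobi] macro 3: S0 reads c2=0 → after 1×micro: 3; S1 reads c2=0 → after 1×micro: 4; S2 reads c1=3 → after 2×micro: 0 ⇒ (c0=3, c1=4, c2=0)
[Jacobi] macro 4: S0 reads c2=0 → after 1×micro: 1; S1 reads c2=0 → after 1×micro: 4; S2 reads c1=4 → after 2×micro: 0 ⇒ (c0=1, c1=4, c2=0)
[Jacobi] macro 5: S0 reads c2=0 → after 1×micro: 3; S1 reads c2=0 → after 1×micro: 4; S2 reads c1=4 → after 2×micro: 0 ⇒ (c0=3, c1=4, c2=0)
[Gauss-Seidel] macro 1: S0 reads c2=3 → after 1×micro: 1; S1 reads c2=3 → after 1×micro: 3; S2 reads c1=3 → after 2×micro: 0 ⇒ (c0=1, c1=3, c2=0)
[Gauss-Seidel] macro 2: S0 reads c2=0 → after 1×micro: 3; S1 reads c2=0 → after 1×micro: 4; S2 reads c1=4 → after 2×micro: 0 ⇒ (c0=3, c1=4, c2=0)
[Gauss-Seidel] macro 3: S0 reads c2=0 → after 1×micro: 1; S1 reads c2=0 → after 1×micro: 4; S2 reads c1=4 → after 2×micro: 0 ⇒ (c0=1, c1=4, c2=0)
[Gauss-Seidel] macro 4: S0 reads c2=0 → after 1×micro: 3; S1 reads c2=0 → after 1×micro: 4; S2 reads c1=4 → after 2×micro: 0 ⇒ (c0=3, c1=4, c2=0)
[Gauss-Seidel] macro 5: S0 reads c2=0 → after 1×micro: 1; S1 reads c2=0 → after 1×micro: 4; S2 reads c1=4 → after 2×micro: 0 ⇒ (c0=1, c1=4, c2=0)

first divergence at macro-step: 1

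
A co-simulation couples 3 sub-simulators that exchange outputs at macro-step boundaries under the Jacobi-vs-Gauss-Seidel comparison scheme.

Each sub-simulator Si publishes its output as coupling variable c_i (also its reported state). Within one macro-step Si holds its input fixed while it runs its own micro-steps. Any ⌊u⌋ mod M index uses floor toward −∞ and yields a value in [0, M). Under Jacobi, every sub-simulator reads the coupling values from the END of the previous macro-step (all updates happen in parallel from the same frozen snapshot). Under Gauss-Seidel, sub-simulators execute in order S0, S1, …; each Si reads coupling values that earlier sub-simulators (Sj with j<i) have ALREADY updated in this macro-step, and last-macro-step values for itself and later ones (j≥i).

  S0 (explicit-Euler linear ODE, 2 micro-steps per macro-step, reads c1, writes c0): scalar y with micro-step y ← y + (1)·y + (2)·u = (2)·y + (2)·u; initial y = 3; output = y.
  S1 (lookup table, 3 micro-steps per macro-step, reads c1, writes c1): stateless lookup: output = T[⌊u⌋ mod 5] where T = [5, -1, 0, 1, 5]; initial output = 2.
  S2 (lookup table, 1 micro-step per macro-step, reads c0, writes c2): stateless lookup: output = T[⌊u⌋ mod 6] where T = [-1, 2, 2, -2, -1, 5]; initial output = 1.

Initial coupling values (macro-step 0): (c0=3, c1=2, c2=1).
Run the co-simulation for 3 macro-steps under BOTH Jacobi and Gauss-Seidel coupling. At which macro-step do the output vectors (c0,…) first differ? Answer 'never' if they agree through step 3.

[Jacobi] macro 1: S0 reads c1=2 → after 2×micro: 24; S1 reads c1=2 → after 3×micro: 0; S2 reads c0=3 → after 1×micro: -2 ⇒ (c0=24, c1=0, c2=-2)
[Jacobi] macro 2: S0 reads c1=0 → after 2×micro: 96; S1 reads c1=0 → after 3×micro: 5; S2 reads c0=24 → after 1×micro: -1 ⇒ (c0=96, c1=5, c2=-1)
[Jacobi] macro 3: S0 reads c1=5 → after 2×micro: 414; S1 reads c1=5 → after 3×micro: 5; S2 reads c0=96 → after 1×micro: -1 ⇒ (c0=414, c1=5, c2=-1)
[Gauss-Seidel] macro 1: S0 reads c1=2 → after 2×micro: 24; S1 reads c1=2 → after 3×micro: 0; S2 reads c0=24 → after 1×micro: -1 ⇒ (c0=24, c1=0, c2=-1)
[Gauss-Seidel] macro 2: S0 reads c1=0 → after 2×micro: 96; S1 reads c1=0 → after 3×micro: 5; S2 reads c0=96 → after 1×micro: -1 ⇒ (c0=96, c1=5, c2=-1)
[Gauss-Seidel] macro 3: S0 reads c1=5 → after 2×micro: 414; S1 reads c1=5 → after 3×micro: 5; S2 reads c0=414 → after 1×micro: -1 ⇒ (c0=414, c1=5, c2=-1)

first divergence at macro-step: 1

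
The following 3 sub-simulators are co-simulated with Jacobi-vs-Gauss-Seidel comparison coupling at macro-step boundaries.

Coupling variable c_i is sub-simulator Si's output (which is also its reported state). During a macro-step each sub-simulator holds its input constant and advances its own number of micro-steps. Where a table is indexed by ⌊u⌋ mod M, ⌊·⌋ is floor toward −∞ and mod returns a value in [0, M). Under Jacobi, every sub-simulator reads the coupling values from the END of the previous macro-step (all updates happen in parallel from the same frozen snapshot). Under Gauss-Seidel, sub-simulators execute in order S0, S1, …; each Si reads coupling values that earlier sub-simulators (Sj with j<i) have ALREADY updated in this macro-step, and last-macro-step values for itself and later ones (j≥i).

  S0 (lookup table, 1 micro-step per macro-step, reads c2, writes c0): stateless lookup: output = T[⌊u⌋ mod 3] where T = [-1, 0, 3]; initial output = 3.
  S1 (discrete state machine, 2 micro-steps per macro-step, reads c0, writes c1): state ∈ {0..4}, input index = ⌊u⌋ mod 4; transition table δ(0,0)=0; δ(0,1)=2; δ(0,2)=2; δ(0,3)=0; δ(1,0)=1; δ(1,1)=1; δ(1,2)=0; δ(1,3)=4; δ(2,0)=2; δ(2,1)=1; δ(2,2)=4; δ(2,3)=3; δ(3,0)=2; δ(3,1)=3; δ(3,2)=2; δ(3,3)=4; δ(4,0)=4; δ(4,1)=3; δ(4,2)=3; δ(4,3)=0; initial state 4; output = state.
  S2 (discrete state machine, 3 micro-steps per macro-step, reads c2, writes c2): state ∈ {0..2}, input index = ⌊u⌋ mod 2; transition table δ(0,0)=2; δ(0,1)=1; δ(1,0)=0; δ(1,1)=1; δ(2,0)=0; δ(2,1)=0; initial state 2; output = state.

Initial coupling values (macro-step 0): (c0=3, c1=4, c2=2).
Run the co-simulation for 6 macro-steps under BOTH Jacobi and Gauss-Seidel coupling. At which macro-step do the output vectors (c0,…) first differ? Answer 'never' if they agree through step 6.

first divergence at macro-step: never

[Jacobi] macro 1: S0 reads c2=2 → after 1×micro: 3; S1 reads c0=3 → after 2×micro: 0; S2 reads c2=2 → after 3×micro: 0 ⇒ (c0=3, c1=0, c2=0)
[Jacobi] macro 2: S0 reads c2=0 → after 1×micro: -1; S1 reads c0=3 → after 2×micro: 0; S2 reads c2=0 → after 3×micro: 2 ⇒ (c0=-1, c1=0, c2=2)
[Jacobi] macro 3: S0 reads c2=2 → after 1×micro: 3; S1 reads c0=-1 → after 2×micro: 0; S2 reads c2=2 → after 3×micro: 0 ⇒ (c0=3, c1=0, c2=0)
[Jacobi] macro 4: S0 reads c2=0 → after 1×micro: -1; S1 reads c0=3 → after 2×micro: 0; S2 reads c2=0 → after 3×micro: 2 ⇒ (c0=-1, c1=0, c2=2)
[Jacobi] macro 5: S0 reads c2=2 → after 1×micro: 3; S1 reads c0=-1 → after 2×micro: 0; S2 reads c2=2 → after 3×micro: 0 ⇒ (c0=3, c1=0, c2=0)
[Jacobi] macro 6: S0 reads c2=0 → after 1×micro: -1; S1 reads c0=3 → after 2×micro: 0; S2 reads c2=0 → after 3×micro: 2 ⇒ (c0=-1, c1=0, c2=2)
[Gauss-Seidel] macro 1: S0 reads c2=2 → after 1×micro: 3; S1 reads c0=3 → after 2×micro: 0; S2 reads c2=2 → after 3×micro: 0 ⇒ (c0=3, c1=0, c2=0)
[Gauss-Seidel] macro 2: S0 reads c2=0 → after 1×micro: -1; S1 reads c0=-1 → after 2×micro: 0; S2 reads c2=0 → after 3×micro: 2 ⇒ (c0=-1, c1=0, c2=2)
[Gauss-Seidel] macro 3: S0 reads c2=2 → after 1×micro: 3; S1 reads c0=3 → after 2×micro: 0; S2 reads c2=2 → after 3×micro: 0 ⇒ (c0=3, c1=0, c2=0)
[Gauss-Seidel] macro 4: S0 reads c2=0 → after 1×micro: -1; S1 reads c0=-1 → after 2×micro: 0; S2 reads c2=0 → after 3×micro: 2 ⇒ (c0=-1, c1=0, c2=2)
[Gauss-Seidel] macro 5: S0 reads c2=2 → after 1×micro: 3; S1 reads c0=3 → after 2×micro: 0; S2 reads c2=2 → after 3×micro: 0 ⇒ (c0=3, c1=0, c2=0)
[Gauss-Seidel] macro 6: S0 reads c2=0 → after 1×micro: -1; S1 reads c0=-1 → after 2×micro: 0; S2 reads c2=0 → after 3×micro: 2 ⇒ (c0=-1, c1=0, c2=2)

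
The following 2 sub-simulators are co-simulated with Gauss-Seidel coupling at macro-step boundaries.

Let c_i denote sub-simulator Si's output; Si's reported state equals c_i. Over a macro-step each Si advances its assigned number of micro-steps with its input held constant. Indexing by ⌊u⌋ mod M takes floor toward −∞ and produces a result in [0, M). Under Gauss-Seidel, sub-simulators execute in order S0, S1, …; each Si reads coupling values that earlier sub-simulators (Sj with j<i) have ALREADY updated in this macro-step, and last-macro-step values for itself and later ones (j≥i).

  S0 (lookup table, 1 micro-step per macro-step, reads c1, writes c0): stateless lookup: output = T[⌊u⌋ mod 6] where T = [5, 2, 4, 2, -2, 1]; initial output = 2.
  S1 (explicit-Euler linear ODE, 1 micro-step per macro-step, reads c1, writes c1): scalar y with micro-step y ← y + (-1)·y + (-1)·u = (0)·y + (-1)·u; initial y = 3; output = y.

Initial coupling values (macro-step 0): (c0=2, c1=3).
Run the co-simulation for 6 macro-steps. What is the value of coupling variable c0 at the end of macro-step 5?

c0 at macro-step 5 = 2

macro 1: S0 reads c1=3 → after 1×micro: 2; S1 reads c1=3 → after 1×micro: -3 ⇒ (c0=2, c1=-3)
macro 2: S0 reads c1=-3 → after 1×micro: 2; S1 reads c1=-3 → after 1×micro: 3 ⇒ (c0=2, c1=3)
macro 3: S0 reads c1=3 → after 1×micro: 2; S1 reads c1=3 → after 1×micro: -3 ⇒ (c0=2, c1=-3)
macro 4: S0 reads c1=-3 → after 1×micro: 2; S1 reads c1=-3 → after 1×micro: 3 ⇒ (c0=2, c1=3)
macro 5: S0 reads c1=3 → after 1×micro: 2; S1 reads c1=3 → after 1×micro: -3 ⇒ (c0=2, c1=-3)
macro 6: S0 reads c1=-3 → after 1×micro: 2; S1 reads c1=-3 → after 1×micro: 3 ⇒ (c0=2, c1=3)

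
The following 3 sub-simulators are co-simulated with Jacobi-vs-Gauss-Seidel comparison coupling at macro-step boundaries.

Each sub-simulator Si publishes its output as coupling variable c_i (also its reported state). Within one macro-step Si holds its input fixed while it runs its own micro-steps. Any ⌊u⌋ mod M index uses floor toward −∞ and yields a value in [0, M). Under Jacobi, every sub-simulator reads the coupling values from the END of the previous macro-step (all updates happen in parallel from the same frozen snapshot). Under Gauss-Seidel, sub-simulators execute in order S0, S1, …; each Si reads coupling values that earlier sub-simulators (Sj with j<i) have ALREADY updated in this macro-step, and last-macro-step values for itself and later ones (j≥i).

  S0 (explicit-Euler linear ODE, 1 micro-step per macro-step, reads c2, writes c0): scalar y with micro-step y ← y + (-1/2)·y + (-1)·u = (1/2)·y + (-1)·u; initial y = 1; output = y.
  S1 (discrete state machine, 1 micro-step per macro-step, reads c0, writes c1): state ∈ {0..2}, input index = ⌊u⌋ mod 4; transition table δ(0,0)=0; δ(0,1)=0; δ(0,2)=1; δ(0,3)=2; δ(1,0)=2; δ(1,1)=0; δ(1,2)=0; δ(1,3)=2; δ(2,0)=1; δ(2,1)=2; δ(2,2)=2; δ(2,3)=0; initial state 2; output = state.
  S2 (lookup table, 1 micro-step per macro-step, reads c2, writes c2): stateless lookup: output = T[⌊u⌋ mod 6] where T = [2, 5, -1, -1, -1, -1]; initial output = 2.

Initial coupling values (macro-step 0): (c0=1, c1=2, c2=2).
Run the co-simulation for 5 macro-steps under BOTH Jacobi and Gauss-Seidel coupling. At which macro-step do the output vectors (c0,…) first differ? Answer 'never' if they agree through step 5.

first divergence at macro-step: 2

[Jacobi] macro 1: S0 reads c2=2 → after 1×micro: -3/2; S1 reads c0=1 → after 1×micro: 2; S2 reads c2=2 → after 1×micro: -1 ⇒ (c0=-3/2, c1=2, c2=-1)
[Jacobi] macro 2: S0 reads c2=-1 → after 1×micro: 1/4; S1 reads c0=-3/2 → after 1×micro: 2; S2 reads c2=-1 → after 1×micro: -1 ⇒ (c0=1/4, c1=2, c2=-1)
[Jacobi] macro 3: S0 reads c2=-1 → after 1×micro: 9/8; S1 reads c0=1/4 → after 1×micro: 1; S2 reads c2=-1 → after 1×micro: -1 ⇒ (c0=9/8, c1=1, c2=-1)
[Jacobi] macro 4: S0 reads c2=-1 → after 1×micro: 25/16; S1 reads c0=9/8 → after 1×micro: 0; S2 reads c2=-1 → after 1×micro: -1 ⇒ (c0=25/16, c1=0, c2=-1)
[Jacobi] macro 5: S0 reads c2=-1 → after 1×micro: 57/32; S1 reads c0=25/16 → after 1×micro: 0; S2 reads c2=-1 → after 1×micro: -1 ⇒ (c0=57/32, c1=0, c2=-1)
[Gauss-Seidel] macro 1: S0 reads c2=2 → after 1×micro: -3/2; S1 reads c0=-3/2 → after 1×micro: 2; S2 reads c2=2 → after 1×micro: -1 ⇒ (c0=-3/2, c1=2, c2=-1)
[Gauss-Seidel] macro 2: S0 reads c2=-1 → after 1×micro: 1/4; S1 reads c0=1/4 → after 1×micro: 1; S2 reads c2=-1 → after 1×micro: -1 ⇒ (c0=1/4, c1=1, c2=-1)
[Gauss-Seidel] macro 3: S0 reads c2=-1 → after 1×micro: 9/8; S1 reads c0=9/8 → after 1×micro: 0; S2 reads c2=-1 → after 1×micro: -1 ⇒ (c0=9/8, c1=0, c2=-1)
[Gauss-Seidel] macro 4: S0 reads c2=-1 → after 1×micro: 25/16; S1 reads c0=25/16 → after 1×micro: 0; S2 reads c2=-1 → after 1×micro: -1 ⇒ (c0=25/16, c1=0, c2=-1)
[Gauss-Seidel] macro 5: S0 reads c2=-1 → after 1×micro: 57/32; S1 reads c0=57/32 → after 1×micro: 0; S2 reads c2=-1 → after 1×micro: -1 ⇒ (c0=57/32, c1=0, c2=-1)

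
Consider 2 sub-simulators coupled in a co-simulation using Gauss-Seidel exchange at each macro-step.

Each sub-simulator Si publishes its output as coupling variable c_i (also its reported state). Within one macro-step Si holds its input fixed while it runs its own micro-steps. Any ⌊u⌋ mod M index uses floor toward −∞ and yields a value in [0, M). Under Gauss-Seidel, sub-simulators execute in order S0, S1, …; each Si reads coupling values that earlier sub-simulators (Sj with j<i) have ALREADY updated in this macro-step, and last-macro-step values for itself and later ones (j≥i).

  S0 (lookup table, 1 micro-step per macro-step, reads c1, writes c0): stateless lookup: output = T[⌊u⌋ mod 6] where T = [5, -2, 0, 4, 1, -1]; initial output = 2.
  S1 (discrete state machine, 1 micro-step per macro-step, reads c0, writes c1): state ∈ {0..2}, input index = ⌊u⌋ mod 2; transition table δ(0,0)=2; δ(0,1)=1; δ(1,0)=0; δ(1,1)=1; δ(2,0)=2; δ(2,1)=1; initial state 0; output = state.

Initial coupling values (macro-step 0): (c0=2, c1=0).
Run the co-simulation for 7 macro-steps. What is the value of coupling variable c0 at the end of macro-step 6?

macro 1: S0 reads c1=0 → after 1×micro: 5; S1 reads c0=5 → after 1×micro: 1 ⇒ (c0=5, c1=1)
macro 2: S0 reads c1=1 → after 1×micro: -2; S1 reads c0=-2 → after 1×micro: 0 ⇒ (c0=-2, c1=0)
macro 3: S0 reads c1=0 → after 1×micro: 5; S1 reads c0=5 → after 1×micro: 1 ⇒ (c0=5, c1=1)
macro 4: S0 reads c1=1 → after 1×micro: -2; S1 reads c0=-2 → after 1×micro: 0 ⇒ (c0=-2, c1=0)
macro 5: S0 reads c1=0 → after 1×micro: 5; S1 reads c0=5 → after 1×micro: 1 ⇒ (c0=5, c1=1)
macro 6: S0 reads c1=1 → after 1×micro: -2; S1 reads c0=-2 → after 1×micro: 0 ⇒ (c0=-2, c1=0)
macro 7: S0 reads c1=0 → after 1×micro: 5; S1 reads c0=5 → after 1×micro: 1 ⇒ (c0=5, c1=1)

c0 at macro-step 6 = -2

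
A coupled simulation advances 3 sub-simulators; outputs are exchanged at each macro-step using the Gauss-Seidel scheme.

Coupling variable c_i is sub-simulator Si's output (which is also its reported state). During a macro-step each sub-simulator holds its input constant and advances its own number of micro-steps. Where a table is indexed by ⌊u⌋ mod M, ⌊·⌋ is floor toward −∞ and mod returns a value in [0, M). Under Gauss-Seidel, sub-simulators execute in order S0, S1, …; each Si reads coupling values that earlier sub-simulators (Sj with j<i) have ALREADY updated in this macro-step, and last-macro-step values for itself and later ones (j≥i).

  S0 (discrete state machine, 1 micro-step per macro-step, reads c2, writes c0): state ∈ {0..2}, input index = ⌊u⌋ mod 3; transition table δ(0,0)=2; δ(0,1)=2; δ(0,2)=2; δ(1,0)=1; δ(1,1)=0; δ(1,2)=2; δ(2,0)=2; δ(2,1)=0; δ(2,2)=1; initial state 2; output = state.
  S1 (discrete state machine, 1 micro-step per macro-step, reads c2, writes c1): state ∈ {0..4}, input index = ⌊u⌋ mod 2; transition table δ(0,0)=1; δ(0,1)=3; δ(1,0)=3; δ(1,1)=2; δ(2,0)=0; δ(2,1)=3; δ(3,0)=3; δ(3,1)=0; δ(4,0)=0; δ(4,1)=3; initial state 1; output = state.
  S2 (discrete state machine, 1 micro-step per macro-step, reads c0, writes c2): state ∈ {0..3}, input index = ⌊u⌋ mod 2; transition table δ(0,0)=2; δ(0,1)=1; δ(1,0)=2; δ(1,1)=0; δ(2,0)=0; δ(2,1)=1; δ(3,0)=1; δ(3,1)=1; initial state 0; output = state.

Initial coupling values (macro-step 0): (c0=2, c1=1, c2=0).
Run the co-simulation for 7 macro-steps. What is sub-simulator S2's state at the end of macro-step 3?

S2 state at macro-step 3 = 2

macro 1: S0 reads c2=0 → after 1×micro: 2; S1 reads c2=0 → after 1×micro: 3; S2 reads c0=2 → after 1×micro: 2 ⇒ (c0=2, c1=3, c2=2)
macro 2: S0 reads c2=2 → after 1×micro: 1; S1 reads c2=2 → after 1×micro: 3; S2 reads c0=1 → after 1×micro: 1 ⇒ (c0=1, c1=3, c2=1)
macro 3: S0 reads c2=1 → after 1×micro: 0; S1 reads c2=1 → after 1×micro: 0; S2 reads c0=0 → after 1×micro: 2 ⇒ (c0=0, c1=0, c2=2)
macro 4: S0 reads c2=2 → after 1×micro: 2; S1 reads c2=2 → after 1×micro: 1; S2 reads c0=2 → after 1×micro: 0 ⇒ (c0=2, c1=1, c2=0)
macro 5: S0 reads c2=0 → after 1×micro: 2; S1 reads c2=0 → after 1×micro: 3; S2 reads c0=2 → after 1×micro: 2 ⇒ (c0=2, c1=3, c2=2)
macro 6: S0 reads c2=2 → after 1×micro: 1; S1 reads c2=2 → after 1×micro: 3; S2 reads c0=1 → after 1×micro: 1 ⇒ (c0=1, c1=3, c2=1)
macro 7: S0 reads c2=1 → after 1×micro: 0; S1 reads c2=1 → after 1×micro: 0; S2 reads c0=0 → after 1×micro: 2 ⇒ (c0=0, c1=0, c2=2)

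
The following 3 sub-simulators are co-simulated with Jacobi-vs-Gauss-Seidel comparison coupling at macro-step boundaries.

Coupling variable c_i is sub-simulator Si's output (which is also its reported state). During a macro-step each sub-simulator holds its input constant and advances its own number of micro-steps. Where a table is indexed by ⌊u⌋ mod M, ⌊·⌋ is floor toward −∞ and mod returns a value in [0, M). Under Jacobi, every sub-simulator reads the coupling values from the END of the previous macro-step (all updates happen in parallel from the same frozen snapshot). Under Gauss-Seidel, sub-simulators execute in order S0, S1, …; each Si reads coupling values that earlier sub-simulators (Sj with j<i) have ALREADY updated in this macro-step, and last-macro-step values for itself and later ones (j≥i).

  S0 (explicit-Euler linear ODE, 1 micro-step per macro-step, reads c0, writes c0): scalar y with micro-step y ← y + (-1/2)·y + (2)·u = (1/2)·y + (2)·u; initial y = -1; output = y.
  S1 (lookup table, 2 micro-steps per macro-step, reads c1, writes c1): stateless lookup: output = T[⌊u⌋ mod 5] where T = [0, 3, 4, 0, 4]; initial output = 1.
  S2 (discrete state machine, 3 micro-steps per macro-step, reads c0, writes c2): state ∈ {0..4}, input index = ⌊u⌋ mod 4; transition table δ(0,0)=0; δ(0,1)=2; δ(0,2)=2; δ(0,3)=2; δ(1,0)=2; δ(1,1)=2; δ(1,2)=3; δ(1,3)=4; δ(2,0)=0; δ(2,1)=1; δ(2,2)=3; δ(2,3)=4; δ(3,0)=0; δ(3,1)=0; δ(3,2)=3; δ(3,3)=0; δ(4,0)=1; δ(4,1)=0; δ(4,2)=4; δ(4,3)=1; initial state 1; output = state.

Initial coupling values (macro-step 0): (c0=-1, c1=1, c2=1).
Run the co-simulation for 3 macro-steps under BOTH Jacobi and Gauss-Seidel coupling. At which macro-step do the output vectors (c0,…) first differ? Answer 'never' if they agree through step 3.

[Jacobi] macro 1: S0 reads c0=-1 → after 1×micro: -5/2; S1 reads c1=1 → after 2×micro: 3; S2 reads c0=-1 → after 3×micro: 4 ⇒ (c0=-5/2, c1=3, c2=4)
[Jacobi] macro 2: S0 reads c0=-5/2 → after 1×micro: -25/4; S1 reads c1=3 → after 2×micro: 0; S2 reads c0=-5/2 → after 3×micro: 1 ⇒ (c0=-25/4, c1=0, c2=1)
[Jacobi] macro 3: S0 reads c0=-25/4 → after 1×micro: -125/8; S1 reads c1=0 → after 2×micro: 0; S2 reads c0=-25/4 → after 3×micro: 2 ⇒ (c0=-125/8, c1=0, c2=2)
[Gauss-Seidel] macro 1: S0 reads c0=-1 → after 1×micro: -5/2; S1 reads c1=1 → after 2×micro: 3; S2 reads c0=-5/2 → after 3×micro: 2 ⇒ (c0=-5/2, c1=3, c2=2)
[Gauss-Seidel] macro 2: S0 reads c0=-5/2 → after 1×micro: -25/4; S1 reads c1=3 → after 2×micro: 0; S2 reads c0=-25/4 → after 3×micro: 1 ⇒ (c0=-25/4, c1=0, c2=1)
[Gauss-Seidel] macro 3: S0 reads c0=-25/4 → after 1×micro: -125/8; S1 reads c1=0 → after 2×micro: 0; S2 reads c0=-125/8 → after 3×micro: 0 ⇒ (c0=-125/8, c1=0, c2=0)

first divergence at macro-step: 1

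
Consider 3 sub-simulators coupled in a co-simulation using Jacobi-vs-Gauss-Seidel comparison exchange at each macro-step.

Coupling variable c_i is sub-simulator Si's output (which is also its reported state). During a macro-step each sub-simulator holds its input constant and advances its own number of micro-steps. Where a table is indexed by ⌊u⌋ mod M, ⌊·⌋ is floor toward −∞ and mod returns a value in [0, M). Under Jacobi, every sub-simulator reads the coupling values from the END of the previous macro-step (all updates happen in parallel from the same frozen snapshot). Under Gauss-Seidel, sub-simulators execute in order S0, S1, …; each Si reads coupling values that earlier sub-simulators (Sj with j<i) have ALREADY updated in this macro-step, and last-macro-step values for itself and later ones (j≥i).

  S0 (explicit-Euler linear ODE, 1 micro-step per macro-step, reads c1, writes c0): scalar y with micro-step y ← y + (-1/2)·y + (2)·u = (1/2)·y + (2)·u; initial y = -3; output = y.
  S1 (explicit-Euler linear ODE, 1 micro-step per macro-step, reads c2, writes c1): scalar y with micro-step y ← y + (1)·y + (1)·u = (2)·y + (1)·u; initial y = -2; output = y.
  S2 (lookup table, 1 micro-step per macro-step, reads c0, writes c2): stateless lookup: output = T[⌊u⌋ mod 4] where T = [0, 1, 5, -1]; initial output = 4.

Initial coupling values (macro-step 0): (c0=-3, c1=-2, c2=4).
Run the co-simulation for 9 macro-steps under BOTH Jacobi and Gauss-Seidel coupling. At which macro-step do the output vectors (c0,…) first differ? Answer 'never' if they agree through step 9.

first divergence at macro-step: 1

[Jacobi] macro 1: S0 reads c1=-2 → after 1×micro: -11/2; S1 reads c2=4 → after 1×micro: 0; S2 reads c0=-3 → after 1×micro: 1 ⇒ (c0=-11/2, c1=0, c2=1)
[Jacobi] macro 2: S0 reads c1=0 → after 1×micro: -11/4; S1 reads c2=1 → after 1×micro: 1; S2 reads c0=-11/2 → after 1×micro: 5 ⇒ (c0=-11/4, c1=1, c2=5)
[Jacobi] macro 3: S0 reads c1=1 → after 1×micro: 5/8; S1 reads c2=5 → after 1×micro: 7; S2 reads c0=-11/4 → after 1×micro: 1 ⇒ (c0=5/8, c1=7, c2=1)
[Jacobi] macro 4: S0 reads c1=7 → after 1×micro: 229/16; S1 reads c2=1 → after 1×micro: 15; S2 reads c0=5/8 → after 1×micro: 0 ⇒ (c0=229/16, c1=15, c2=0)
[Jacobi] macro 5: S0 reads c1=15 → after 1×micro: 1189/32; S1 reads c2=0 → after 1×micro: 30; S2 reads c0=229/16 → after 1×micro: 5 ⇒ (c0=1189/32, c1=30, c2=5)
[Jacobi] macro 6: S0 reads c1=30 → after 1×micro: 5029/64; S1 reads c2=5 → after 1×micro: 65; S2 reads c0=1189/32 → after 1×micro: 1 ⇒ (c0=5029/64, c1=65, c2=1)
[Jacobi] macro 7: S0 reads c1=65 → after 1×micro: 21669/128; S1 reads c2=1 → after 1×micro: 131; S2 reads c0=5029/64 → after 1×micro: 5 ⇒ (c0=21669/128, c1=131, c2=5)
[Jacobi] macro 8: S0 reads c1=131 → after 1×micro: 88741/256; S1 reads c2=5 → after 1×micro: 267; S2 reads c0=21669/128 → after 1×micro: 1 ⇒ (c0=88741/256, c1=267, c2=1)
[Jacobi] macro 9: S0 reads c1=267 → after 1×micro: 362149/512; S1 reads c2=1 → after 1×micro: 535; S2 reads c0=88741/256 → after 1×micro: 5 ⇒ (c0=362149/512, c1=535, c2=5)
[Gauss-Seidel] macro 1: S0 reads c1=-2 → after 1×micro: -11/2; S1 reads c2=4 → after 1×micro: 0; S2 reads c0=-11/2 → after 1×micro: 5 ⇒ (c0=-11/2, c1=0, c2=5)
[Gauss-Seidel] macro 2: S0 reads c1=0 → after 1×micro: -11/4; S1 reads c2=5 → after 1×micro: 5; S2 reads c0=-11/4 → after 1×micro: 1 ⇒ (c0=-11/4, c1=5, c2=1)
[Gauss-Seidel] macro 3: S0 reads c1=5 → after 1×micro: 69/8; S1 reads c2=1 → after 1×micro: 11; S2 reads c0=69/8 → after 1×micro: 0 ⇒ (c0=69/8, c1=11, c2=0)
[Gauss-Seidel] macro 4: S0 reads c1=11 → after 1×micro: 421/16; S1 reads c2=0 → after 1×micro: 22; S2 reads c0=421/16 → after 1×micro: 5 ⇒ (c0=421/16, c1=22, c2=5)
[Gauss-Seidel] macro 5: S0 reads c1=22 → after 1×micro: 1829/32; S1 reads c2=5 → after 1×micro: 49; S2 reads c0=1829/32 → after 1×micro: 1 ⇒ (c0=1829/32, c1=49, c2=1)
[Gauss-Seidel] macro 6: S0 reads c1=49 → after 1×micro: 8101/64; S1 reads c2=1 → after 1×micro: 99; S2 reads c0=8101/64 → after 1×micro: 5 ⇒ (c0=8101/64, c1=99, c2=5)
[Gauss-Seidel] macro 7: S0 reads c1=99 → after 1×micro: 33445/128; S1 reads c2=5 → after 1×micro: 203; S2 reads c0=33445/128 → after 1×micro: 1 ⇒ (c0=33445/128, c1=203, c2=1)
[Gauss-Seidel] macro 8: S0 reads c1=203 → after 1×micro: 137381/256; S1 reads c2=1 → after 1×micro: 407; S2 reads c0=137381/256 → after 1×micro: 0 ⇒ (c0=137381/256, c1=407, c2=0)
[Gauss-Seidel] macro 9: S0 reads c1=407 → after 1×micro: 554149/512; S1 reads c2=0 → after 1×micro: 814; S2 reads c0=554149/512 → after 1×micro: 5 ⇒ (c0=554149/512, c1=814, c2=5)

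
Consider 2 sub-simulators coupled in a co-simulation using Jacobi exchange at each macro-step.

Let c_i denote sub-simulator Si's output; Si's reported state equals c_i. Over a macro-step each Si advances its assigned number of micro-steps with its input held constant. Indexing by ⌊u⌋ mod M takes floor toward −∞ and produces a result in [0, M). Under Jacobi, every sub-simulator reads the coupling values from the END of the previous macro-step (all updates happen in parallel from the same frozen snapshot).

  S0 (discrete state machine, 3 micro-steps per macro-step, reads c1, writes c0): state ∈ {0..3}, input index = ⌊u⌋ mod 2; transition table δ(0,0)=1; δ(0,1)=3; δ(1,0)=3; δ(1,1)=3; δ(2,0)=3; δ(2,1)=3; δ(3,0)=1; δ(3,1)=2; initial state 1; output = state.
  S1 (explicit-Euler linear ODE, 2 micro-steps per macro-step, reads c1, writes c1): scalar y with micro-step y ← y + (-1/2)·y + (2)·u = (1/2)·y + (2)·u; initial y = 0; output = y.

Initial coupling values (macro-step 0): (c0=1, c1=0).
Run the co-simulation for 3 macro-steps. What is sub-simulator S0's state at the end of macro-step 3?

macro 1: S0 reads c1=0 → after 3×micro: 3; S1 reads c1=0 → after 2×micro: 0 ⇒ (c0=3, c1=0)
macro 2: S0 reads c1=0 → after 3×micro: 1; S1 reads c1=0 → after 2×micro: 0 ⇒ (c0=1, c1=0)
macro 3: S0 reads c1=0 → after 3×micro: 3; S1 reads c1=0 → after 2×micro: 0 ⇒ (c0=3, c1=0)

S0 state at macro-step 3 = 3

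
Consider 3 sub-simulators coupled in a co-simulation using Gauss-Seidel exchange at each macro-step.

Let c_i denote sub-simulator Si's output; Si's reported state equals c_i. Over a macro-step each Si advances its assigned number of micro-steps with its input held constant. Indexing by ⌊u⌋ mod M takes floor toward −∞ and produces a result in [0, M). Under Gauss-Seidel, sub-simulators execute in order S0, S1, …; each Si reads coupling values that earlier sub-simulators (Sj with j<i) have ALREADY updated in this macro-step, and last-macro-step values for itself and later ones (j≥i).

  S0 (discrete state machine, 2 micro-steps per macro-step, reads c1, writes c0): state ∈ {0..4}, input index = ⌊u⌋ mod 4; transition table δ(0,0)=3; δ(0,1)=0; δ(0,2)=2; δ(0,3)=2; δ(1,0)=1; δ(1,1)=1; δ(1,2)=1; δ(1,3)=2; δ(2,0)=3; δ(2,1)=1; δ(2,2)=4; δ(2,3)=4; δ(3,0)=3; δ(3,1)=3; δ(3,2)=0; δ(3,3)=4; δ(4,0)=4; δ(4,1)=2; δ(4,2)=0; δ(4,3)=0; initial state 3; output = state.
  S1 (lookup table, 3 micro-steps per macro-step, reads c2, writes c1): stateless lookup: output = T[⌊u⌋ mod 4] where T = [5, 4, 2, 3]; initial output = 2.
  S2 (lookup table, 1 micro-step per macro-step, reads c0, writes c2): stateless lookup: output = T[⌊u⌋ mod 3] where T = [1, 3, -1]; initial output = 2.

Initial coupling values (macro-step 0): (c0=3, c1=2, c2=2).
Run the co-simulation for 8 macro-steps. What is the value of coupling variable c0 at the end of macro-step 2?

macro 1: S0 reads c1=2 → after 2×micro: 2; S1 reads c2=2 → after 3×micro: 2; S2 reads c0=2 → after 1×micro: -1 ⇒ (c0=2, c1=2, c2=-1)
macro 2: S0 reads c1=2 → after 2×micro: 0; S1 reads c2=-1 → after 3×micro: 3; S2 reads c0=0 → after 1×micro: 1 ⇒ (c0=0, c1=3, c2=1)
macro 3: S0 reads c1=3 → after 2×micro: 4; S1 reads c2=1 → after 3×micro: 4; S2 reads c0=4 → after 1×micro: 3 ⇒ (c0=4, c1=4, c2=3)
macro 4: S0 reads c1=4 → after 2×micro: 4; S1 reads c2=3 → after 3×micro: 3; S2 reads c0=4 → after 1×micro: 3 ⇒ (c0=4, c1=3, c2=3)
macro 5: S0 reads c1=3 → after 2×micro: 2; S1 reads c2=3 → after 3×micro: 3; S2 reads c0=2 → after 1×micro: -1 ⇒ (c0=2, c1=3, c2=-1)
macro 6: S0 reads c1=3 → after 2×micro: 0; S1 reads c2=-1 → after 3×micro: 3; S2 reads c0=0 → after 1×micro: 1 ⇒ (c0=0, c1=3, c2=1)
macro 7: S0 reads c1=3 → after 2×micro: 4; S1 reads c2=1 → after 3×micro: 4; S2 reads c0=4 → after 1×micro: 3 ⇒ (c0=4, c1=4, c2=3)
macro 8: S0 reads c1=4 → after 2×micro: 4; S1 reads c2=3 → after 3×micro: 3; S2 reads c0=4 → after 1×micro: 3 ⇒ (c0=4, c1=3, c2=3)

c0 at macro-step 2 = 0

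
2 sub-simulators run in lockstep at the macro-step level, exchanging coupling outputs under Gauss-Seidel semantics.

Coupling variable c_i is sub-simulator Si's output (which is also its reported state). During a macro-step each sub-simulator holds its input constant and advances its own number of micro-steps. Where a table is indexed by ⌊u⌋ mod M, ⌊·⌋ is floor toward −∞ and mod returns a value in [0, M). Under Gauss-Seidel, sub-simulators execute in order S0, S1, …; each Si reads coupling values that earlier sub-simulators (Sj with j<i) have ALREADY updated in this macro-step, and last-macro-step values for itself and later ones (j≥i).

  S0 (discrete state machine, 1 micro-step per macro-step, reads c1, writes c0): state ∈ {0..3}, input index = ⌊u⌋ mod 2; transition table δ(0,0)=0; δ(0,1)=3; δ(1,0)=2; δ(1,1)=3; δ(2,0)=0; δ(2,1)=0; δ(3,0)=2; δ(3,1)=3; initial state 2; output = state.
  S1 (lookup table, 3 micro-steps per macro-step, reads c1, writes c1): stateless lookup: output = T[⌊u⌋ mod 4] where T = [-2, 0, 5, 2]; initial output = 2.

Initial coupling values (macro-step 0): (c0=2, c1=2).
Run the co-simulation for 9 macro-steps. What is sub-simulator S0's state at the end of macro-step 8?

S0 state at macro-step 8 = 3

macro 1: S0 reads c1=2 → after 1×micro: 0; S1 reads c1=2 → after 3×micro: 5 ⇒ (c0=0, c1=5)
macro 2: S0 reads c1=5 → after 1×micro: 3; S1 reads c1=5 → after 3×micro: 0 ⇒ (c0=3, c1=0)
macro 3: S0 reads c1=0 → after 1×micro: 2; S1 reads c1=0 → after 3×micro: -2 ⇒ (c0=2, c1=-2)
macro 4: S0 reads c1=-2 → after 1×micro: 0; S1 reads c1=-2 → after 3×micro: 5 ⇒ (c0=0, c1=5)
macro 5: S0 reads c1=5 → after 1×micro: 3; S1 reads c1=5 → after 3×micro: 0 ⇒ (c0=3, c1=0)
macro 6: S0 reads c1=0 → after 1×micro: 2; S1 reads c1=0 → after 3×micro: -2 ⇒ (c0=2, c1=-2)
macro 7: S0 reads c1=-2 → after 1×micro: 0; S1 reads c1=-2 → after 3×micro: 5 ⇒ (c0=0, c1=5)
macro 8: S0 reads c1=5 → after 1×micro: 3; S1 reads c1=5 → after 3×micro: 0 ⇒ (c0=3, c1=0)
macro 9: S0 reads c1=0 → after 1×micro: 2; S1 reads c1=0 → after 3×micro: -2 ⇒ (c0=2, c1=-2)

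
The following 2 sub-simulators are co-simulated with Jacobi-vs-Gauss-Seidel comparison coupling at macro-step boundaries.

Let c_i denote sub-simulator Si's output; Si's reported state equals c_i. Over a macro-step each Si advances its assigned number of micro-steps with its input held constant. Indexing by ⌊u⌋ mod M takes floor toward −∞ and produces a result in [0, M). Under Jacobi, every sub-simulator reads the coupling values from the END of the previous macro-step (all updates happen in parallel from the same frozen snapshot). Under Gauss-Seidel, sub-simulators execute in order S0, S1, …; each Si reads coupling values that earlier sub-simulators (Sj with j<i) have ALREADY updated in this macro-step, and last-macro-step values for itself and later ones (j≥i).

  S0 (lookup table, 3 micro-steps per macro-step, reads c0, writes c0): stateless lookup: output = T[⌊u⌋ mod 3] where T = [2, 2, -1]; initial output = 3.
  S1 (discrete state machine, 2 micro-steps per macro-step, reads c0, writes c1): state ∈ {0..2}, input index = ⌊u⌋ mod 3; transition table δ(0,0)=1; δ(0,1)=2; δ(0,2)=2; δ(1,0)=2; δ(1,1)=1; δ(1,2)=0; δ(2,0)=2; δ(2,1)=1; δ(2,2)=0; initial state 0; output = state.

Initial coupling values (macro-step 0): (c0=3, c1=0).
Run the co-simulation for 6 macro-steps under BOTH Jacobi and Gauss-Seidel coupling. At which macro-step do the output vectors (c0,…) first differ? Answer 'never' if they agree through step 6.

first divergence at macro-step: 1

[Jacobi] macro 1: S0 reads c0=3 → after 3×micro: 2; S1 reads c0=3 → after 2×micro: 2 ⇒ (c0=2, c1=2)
[Jacobi] macro 2: S0 reads c0=2 → after 3×micro: -1; S1 reads c0=2 → after 2×micro: 2 ⇒ (c0=-1, c1=2)
[Jacobi] macro 3: S0 reads c0=-1 → after 3×micro: -1; S1 reads c0=-1 → after 2×micro: 2 ⇒ (c0=-1, c1=2)
[Jacobi] macro 4: S0 reads c0=-1 → after 3×micro: -1; S1 reads c0=-1 → after 2×micro: 2 ⇒ (c0=-1, c1=2)
[Jacobi] macro 5: S0 reads c0=-1 → after 3×micro: -1; S1 reads c0=-1 → after 2×micro: 2 ⇒ (c0=-1, c1=2)
[Jacobi] macro 6: S0 reads c0=-1 → after 3×micro: -1; S1 reads c0=-1 → after 2×micro: 2 ⇒ (c0=-1, c1=2)
[Gauss-Seidel] macro 1: S0 reads c0=3 → after 3×micro: 2; S1 reads c0=2 → after 2×micro: 0 ⇒ (c0=2, c1=0)
[Gauss-Seidel] macro 2: S0 reads c0=2 → after 3×micro: -1; S1 reads c0=-1 → after 2×micro: 0 ⇒ (c0=-1, c1=0)
[Gauss-Seidel] macro 3: S0 reads c0=-1 → after 3×micro: -1; S1 reads c0=-1 → after 2×micro: 0 ⇒ (c0=-1, c1=0)
[Gauss-Seidel] macro 4: S0 reads c0=-1 → after 3×micro: -1; S1 reads c0=-1 → after 2×micro: 0 ⇒ (c0=-1, c1=0)
[Gauss-Seidel] macro 5: S0 reads c0=-1 → after 3×micro: -1; S1 reads c0=-1 → after 2×micro: 0 ⇒ (c0=-1, c1=0)
[Gauss-Seidel] macro 6: S0 reads c0=-1 → after 3×micro: -1; S1 reads c0=-1 → after 2×micro: 0 ⇒ (c0=-1, c1=0)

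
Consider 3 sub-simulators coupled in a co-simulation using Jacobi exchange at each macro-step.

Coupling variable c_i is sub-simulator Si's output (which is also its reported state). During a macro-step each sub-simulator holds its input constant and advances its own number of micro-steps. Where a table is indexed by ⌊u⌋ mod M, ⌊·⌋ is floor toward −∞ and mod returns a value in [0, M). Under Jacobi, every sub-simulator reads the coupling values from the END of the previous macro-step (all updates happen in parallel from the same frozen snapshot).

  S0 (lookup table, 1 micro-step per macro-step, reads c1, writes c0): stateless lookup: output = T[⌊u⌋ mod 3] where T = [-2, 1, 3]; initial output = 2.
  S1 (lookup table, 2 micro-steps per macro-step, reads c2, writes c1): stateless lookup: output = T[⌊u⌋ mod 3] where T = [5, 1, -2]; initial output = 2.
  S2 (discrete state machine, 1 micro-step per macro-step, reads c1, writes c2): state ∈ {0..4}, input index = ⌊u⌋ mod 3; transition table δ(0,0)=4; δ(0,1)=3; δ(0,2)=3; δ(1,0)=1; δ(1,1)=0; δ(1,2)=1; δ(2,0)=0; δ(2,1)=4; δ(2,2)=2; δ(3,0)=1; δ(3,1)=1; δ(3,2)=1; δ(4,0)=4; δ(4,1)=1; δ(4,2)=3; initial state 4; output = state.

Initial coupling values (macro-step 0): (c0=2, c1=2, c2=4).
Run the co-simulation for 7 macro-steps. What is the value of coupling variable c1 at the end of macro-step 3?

macro 1: S0 reads c1=2 → after 1×micro: 3; S1 reads c2=4 → after 2×micro: 1; S2 reads c1=2 → after 1×micro: 3 ⇒ (c0=3, c1=1, c2=3)
macro 2: S0 reads c1=1 → after 1×micro: 1; S1 reads c2=3 → after 2×micro: 5; S2 reads c1=1 → after 1×micro: 1 ⇒ (c0=1, c1=5, c2=1)
macro 3: S0 reads c1=5 → after 1×micro: 3; S1 reads c2=1 → after 2×micro: 1; S2 reads c1=5 → after 1×micro: 1 ⇒ (c0=3, c1=1, c2=1)
macro 4: S0 reads c1=1 → after 1×micro: 1; S1 reads c2=1 → after 2×micro: 1; S2 reads c1=1 → after 1×micro: 0 ⇒ (c0=1, c1=1, c2=0)
macro 5: S0 reads c1=1 → after 1×micro: 1; S1 reads c2=0 → after 2×micro: 5; S2 reads c1=1 → after 1×micro: 3 ⇒ (c0=1, c1=5, c2=3)
macro 6: S0 reads c1=5 → after 1×micro: 3; S1 reads c2=3 → after 2×micro: 5; S2 reads c1=5 → after 1×micro: 1 ⇒ (c0=3, c1=5, c2=1)
macro 7: S0 reads c1=5 → after 1×micro: 3; S1 reads c2=1 → after 2×micro: 1; S2 reads c1=5 → after 1×micro: 1 ⇒ (c0=3, c1=1, c2=1)

c1 at macro-step 3 = 1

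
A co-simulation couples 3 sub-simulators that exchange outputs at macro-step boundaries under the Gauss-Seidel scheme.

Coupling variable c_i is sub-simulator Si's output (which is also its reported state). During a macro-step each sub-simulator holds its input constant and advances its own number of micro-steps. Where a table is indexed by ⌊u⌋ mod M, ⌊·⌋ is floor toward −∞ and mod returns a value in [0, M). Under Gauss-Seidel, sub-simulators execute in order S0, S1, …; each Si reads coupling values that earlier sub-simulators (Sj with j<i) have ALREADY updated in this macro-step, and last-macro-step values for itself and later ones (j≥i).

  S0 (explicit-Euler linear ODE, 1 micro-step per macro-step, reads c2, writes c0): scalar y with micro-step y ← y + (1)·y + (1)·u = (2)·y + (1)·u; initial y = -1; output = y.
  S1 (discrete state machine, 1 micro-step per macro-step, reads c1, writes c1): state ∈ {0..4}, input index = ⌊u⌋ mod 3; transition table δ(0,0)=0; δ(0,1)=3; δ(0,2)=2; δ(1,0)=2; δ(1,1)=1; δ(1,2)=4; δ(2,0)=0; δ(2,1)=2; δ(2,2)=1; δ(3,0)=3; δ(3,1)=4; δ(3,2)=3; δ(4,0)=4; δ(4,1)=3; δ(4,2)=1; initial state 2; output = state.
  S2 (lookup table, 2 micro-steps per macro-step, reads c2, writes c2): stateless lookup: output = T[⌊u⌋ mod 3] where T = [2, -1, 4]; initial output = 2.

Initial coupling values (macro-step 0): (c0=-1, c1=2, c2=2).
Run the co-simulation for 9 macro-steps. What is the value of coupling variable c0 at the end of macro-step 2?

macro 1: S0 reads c2=2 → after 1×micro: 0; S1 reads c1=2 → after 1×micro: 1; S2 reads c2=2 → after 2×micro: 4 ⇒ (c0=0, c1=1, c2=4)
macro 2: S0 reads c2=4 → after 1×micro: 4; S1 reads c1=1 → after 1×micro: 1; S2 reads c2=4 → after 2×micro: -1 ⇒ (c0=4, c1=1, c2=-1)
macro 3: S0 reads c2=-1 → after 1×micro: 7; S1 reads c1=1 → after 1×micro: 1; S2 reads c2=-1 → after 2×micro: 4 ⇒ (c0=7, c1=1, c2=4)
macro 4: S0 reads c2=4 → after 1×micro: 18; S1 reads c1=1 → after 1×micro: 1; S2 reads c2=4 → after 2×micro: -1 ⇒ (c0=18, c1=1, c2=-1)
macro 5: S0 reads c2=-1 → after 1×micro: 35; S1 reads c1=1 → after 1×micro: 1; S2 reads c2=-1 → after 2×micro: 4 ⇒ (c0=35, c1=1, c2=4)
macro 6: S0 reads c2=4 → after 1×micro: 74; S1 reads c1=1 → after 1×micro: 1; S2 reads c2=4 → after 2×micro: -1 ⇒ (c0=74, c1=1, c2=-1)
macro 7: S0 reads c2=-1 → after 1×micro: 147; S1 reads c1=1 → after 1×micro: 1; S2 reads c2=-1 → after 2×micro: 4 ⇒ (c0=147, c1=1, c2=4)
macro 8: S0 reads c2=4 → after 1×micro: 298; S1 reads c1=1 → after 1×micro: 1; S2 reads c2=4 → after 2×micro: -1 ⇒ (c0=298, c1=1, c2=-1)
macro 9: S0 reads c2=-1 → after 1×micro: 595; S1 reads c1=1 → after 1×micro: 1; S2 reads c2=-1 → after 2×micro: 4 ⇒ (c0=595, c1=1, c2=4)

c0 at macro-step 2 = 4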